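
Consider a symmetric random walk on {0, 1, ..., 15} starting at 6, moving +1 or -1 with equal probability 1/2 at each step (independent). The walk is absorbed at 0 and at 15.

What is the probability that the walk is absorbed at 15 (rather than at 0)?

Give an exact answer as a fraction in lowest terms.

Symmetric walk (p = 1/2): the harmonic-function argument gives P(hit 15 before 0 | start at 6) = a/N.
P = 6/15 = 2/5

Answer: 2/5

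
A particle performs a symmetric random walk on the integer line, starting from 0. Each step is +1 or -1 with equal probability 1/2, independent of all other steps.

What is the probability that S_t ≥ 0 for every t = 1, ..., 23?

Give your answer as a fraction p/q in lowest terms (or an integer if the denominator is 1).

Let f(t,s) = #length-t paths at position s with S_1..S_t all ≥ 0.
f(t,s) = f(t-1,s-1) + f(t-1,s+1) for s ≥ 0; f(t,s) = 0 for s < 0.
t=0: f(0,0)=1
t=1: f(1,1)=1
t=2: f(2,0)=1 f(2,2)=1
t=3: f(3,1)=2 f(3,3)=1
t=4: f(4,0)=2 f(4,2)=3 f(4,4)=1
t=5: f(5,1)=5 f(5,3)=4 f(5,5)=1
t=6: f(6,0)=5 f(6,2)=9 f(6,4)=5 f(6,6)=1
t=7: f(7,1)=14 f(7,3)=14 f(7,5)=6 f(7,7)=1
t=8: f(8,0)=14 f(8,2)=28 f(8,4)=20 f(8,6)=7 f(8,8)=1
t=9: f(9,1)=42 f(9,3)=48 f(9,5)=27 f(9,7)=8 f(9,9)=1
t=10: f(10,0)=42 f(10,2)=90 f(10,4)=75 f(10,6)=35 f(10,8)=9 f(10,10)=1
t=11: f(11,1)=132 f(11,3)=165 f(11,5)=110 f(11,7)=44 f(11,9)=10 f(11,11)=1
t=12: f(12,0)=132 f(12,2)=297 f(12,4)=275 f(12,6)=154 f(12,8)=54 f(12,10)=11 f(12,12)=1
t=13: f(13,1)=429 f(13,3)=572 f(13,5)=429 f(13,7)=208 f(13,9)=65 f(13,11)=12 f(13,13)=1
t=14: f(14,0)=429 f(14,2)=1001 f(14,4)=1001 f(14,6)=637 f(14,8)=273 f(14,10)=77 f(14,12)=13 f(14,14)=1
t=15: f(15,1)=1430 f(15,3)=2002 f(15,5)=1638 f(15,7)=910 f(15,9)=350 f(15,11)=90 f(15,13)=14 f(15,15)=1
t=16: f(16,0)=1430 f(16,2)=3432 f(16,4)=3640 f(16,6)=2548 f(16,8)=1260 f(16,10)=440 f(16,12)=104 f(16,14)=15 f(16,16)=1
t=17: f(17,1)=4862 f(17,3)=7072 f(17,5)=6188 f(17,7)=3808 f(17,9)=1700 f(17,11)=544 f(17,13)=119 f(17,15)=16 f(17,17)=1
t=18: f(18,0)=4862 f(18,2)=11934 f(18,4)=13260 f(18,6)=9996 f(18,8)=5508 f(18,10)=2244 f(18,12)=663 f(18,14)=135 f(18,16)=17 f(18,18)=1
t=19: f(19,1)=16796 f(19,3)=25194 f(19,5)=23256 f(19,7)=15504 f(19,9)=7752 f(19,11)=2907 f(19,13)=798 f(19,15)=152 f(19,17)=18 f(19,19)=1
t=20: f(20,0)=16796 f(20,2)=41990 f(20,4)=48450 f(20,6)=38760 f(20,8)=23256 f(20,10)=10659 f(20,12)=3705 f(20,14)=950 f(20,16)=170 f(20,18)=19 f(20,20)=1
t=21: f(21,1)=58786 f(21,3)=90440 f(21,5)=87210 f(21,7)=62016 f(21,9)=33915 f(21,11)=14364 f(21,13)=4655 f(21,15)=1120 f(21,17)=189 f(21,19)=20 f(21,21)=1
t=22: f(22,0)=58786 f(22,2)=149226 f(22,4)=177650 f(22,6)=149226 f(22,8)=95931 f(22,10)=48279 f(22,12)=19019 f(22,14)=5775 f(22,16)=1309 f(22,18)=209 f(22,20)=21 f(22,22)=1
t=23: f(23,1)=208012 f(23,3)=326876 f(23,5)=326876 f(23,7)=245157 f(23,9)=144210 f(23,11)=67298 f(23,13)=24794 f(23,15)=7084 f(23,17)=1518 f(23,19)=230 f(23,21)=22 f(23,23)=1
Σ_s f(23,s) = 1352078
P = 1352078/8388608 = 676039/4194304

Answer: 676039/4194304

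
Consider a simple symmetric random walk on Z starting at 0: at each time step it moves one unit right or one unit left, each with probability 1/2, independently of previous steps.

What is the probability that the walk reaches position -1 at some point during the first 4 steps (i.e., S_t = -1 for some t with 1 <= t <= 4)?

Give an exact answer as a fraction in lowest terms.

Answer: 5/8

Derivation:
Count via complement. Let g(t,s) = #length-t paths at position s with S_1..S_t all ≠ -1.
g(t,s) = g(t-1,s-1) + g(t-1,s+1) for s ≠ -1; g(t,-1) = 0.
t=0: g(0,0)=1
t=1: g(1,1)=1
t=2: g(2,0)=1 g(2,2)=1
t=3: g(3,1)=2 g(3,3)=1
t=4: g(4,0)=2 g(4,2)=3 g(4,4)=1
Paths never hitting -1: Σ_s g(4,s) = 6
Paths hitting -1: 2^4 - 6 = 10
P = 10/16 = 5/8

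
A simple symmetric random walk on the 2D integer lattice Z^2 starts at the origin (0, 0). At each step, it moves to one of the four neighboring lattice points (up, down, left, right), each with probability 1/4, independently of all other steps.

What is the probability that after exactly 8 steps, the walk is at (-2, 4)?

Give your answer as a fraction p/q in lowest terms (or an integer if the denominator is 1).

Answer: 7/1024

Derivation:
Let h be the number of horizontal steps (so 8-h are vertical). To end at (-2,4) need (h-2)/2 right-steps and ((8-h)+4)/2 up-steps.
Sum over h with 2 ≤ h ≤ 4, h ≡ 0 (mod 2), 8-h ≡ 0 (mod 2):
h=2: C(8,2)·C(2,0)·C(6,5) = 28·1·6 = 168
h=4: C(8,4)·C(4,1)·C(4,4) = 70·4·1 = 280
Total favorable: 448
Total paths: 4^8 = 65536
P = 448/65536 = 7/1024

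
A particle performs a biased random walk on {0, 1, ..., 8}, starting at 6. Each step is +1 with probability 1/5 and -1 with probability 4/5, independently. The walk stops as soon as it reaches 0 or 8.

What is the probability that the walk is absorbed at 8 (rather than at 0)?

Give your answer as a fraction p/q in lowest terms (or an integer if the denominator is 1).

Answer: 273/4369

Derivation:
Biased walk: p = 1/5, q = 4/5, r = q/p = 4
Gambler's ruin: P(hit 8 before 0 | start at 6) = (1 - r^a)/(1 - r^N)
r^6 = 4096; r^8 = 65536
P = (1 - 4096) / (1 - 65536) = -4095 / -65535 = 273/4369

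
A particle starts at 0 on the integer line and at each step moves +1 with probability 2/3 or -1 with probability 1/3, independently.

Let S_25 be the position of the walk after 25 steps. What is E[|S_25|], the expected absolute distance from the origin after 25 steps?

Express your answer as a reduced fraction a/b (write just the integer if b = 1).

Answer: 2404306276525/282429536481

Derivation:
S_25 takes values m ≡ 1 (mod 2) with |m| ≤ 25; P(S_25=m) = C(25,(25+m)/2) · (2/3)^((25+m)/2) · (1/3)^((25-m)/2).
Distribution: P(S=-25)=1/847288609443, P(S=-23)=50/847288609443, P(S=-21)=400/282429536481, P(S=-19)=18400/847288609443, P(S=-17)=202400/847288609443, P(S=-15)=566720/282429536481, P(S=-13)=11334400/847288609443, P(S=-11)=61529600/847288609443, P(S=-9)=30764800/94143178827, P(S=-7)=1046003200/847288609443, P(S=-5)=3347210240/847288609443, P(S=-3)=3042918400/282429536481, P(S=-1)=21300428800/847288609443, P(S=1)=42600857600/847288609443, P(S=3)=24343347200/282429536481, P(S=5)=107110727680/847288609443, P(S=7)=133888409600/847288609443, P(S=9)=15751577600/94143178827, P(S=11)=126012620800/847288609443, P(S=13)=92851404800/847288609443, P(S=15)=18570280960/282429536481, P(S=17)=26528972800/847288609443, P(S=19)=9646899200/847288609443, P(S=21)=838860800/282429536481, P(S=23)=419430400/847288609443, P(S=25)=33554432/847288609443
E[|S_25|] = Σ_m |m|·P(S_25=m) = 2404306276525/282429536481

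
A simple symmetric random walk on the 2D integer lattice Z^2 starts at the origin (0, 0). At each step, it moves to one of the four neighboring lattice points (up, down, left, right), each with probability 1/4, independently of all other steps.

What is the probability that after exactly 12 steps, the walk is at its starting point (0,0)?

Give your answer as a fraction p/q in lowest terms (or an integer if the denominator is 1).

Let h be the number of horizontal steps (so 12-h are vertical). To end at (0,0) need (h+0)/2 right-steps and ((12-h)+0)/2 up-steps.
Sum over h with 0 ≤ h ≤ 12, h ≡ 0 (mod 2), 12-h ≡ 0 (mod 2):
h=0: C(12,0)·C(0,0)·C(12,6) = 1·1·924 = 924
h=2: C(12,2)·C(2,1)·C(10,5) = 66·2·252 = 33264
h=4: C(12,4)·C(4,2)·C(8,4) = 495·6·70 = 207900
h=6: C(12,6)·C(6,3)·C(6,3) = 924·20·20 = 369600
h=8: C(12,8)·C(8,4)·C(4,2) = 495·70·6 = 207900
h=10: C(12,10)·C(10,5)·C(2,1) = 66·252·2 = 33264
h=12: C(12,12)·C(12,6)·C(0,0) = 1·924·1 = 924
Total favorable: 853776
Total paths: 4^12 = 16777216
P = 853776/16777216 = 53361/1048576

Answer: 53361/1048576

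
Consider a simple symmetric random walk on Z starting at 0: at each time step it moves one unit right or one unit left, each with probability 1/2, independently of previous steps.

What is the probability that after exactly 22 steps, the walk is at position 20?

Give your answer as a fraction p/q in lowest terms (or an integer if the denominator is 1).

Answer: 11/2097152

Derivation:
To reach position 20 after 22 steps: need 21 steps of +1 and 1 of -1.
Favorable paths: C(22,21) = 22
Total paths: 2^22 = 4194304
P = 22/4194304 = 11/2097152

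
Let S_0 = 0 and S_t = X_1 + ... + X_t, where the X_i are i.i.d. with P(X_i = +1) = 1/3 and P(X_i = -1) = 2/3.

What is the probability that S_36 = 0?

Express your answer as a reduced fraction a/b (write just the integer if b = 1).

To be at 0 after 36 steps: need exactly 18 steps of +1 and 18 of -1.
Number of such sequences: C(36,18) = 9075135300
Each has probability (1/3)^18 · (2/3)^18 = 262144/150094635296999121
P = 9075135300 · 262144/150094635296999121 = 792997422694400/50031545098999707

Answer: 792997422694400/50031545098999707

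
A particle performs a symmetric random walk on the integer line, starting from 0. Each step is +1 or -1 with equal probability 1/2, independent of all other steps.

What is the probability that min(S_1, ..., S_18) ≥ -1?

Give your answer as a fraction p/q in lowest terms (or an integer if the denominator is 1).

Let f(t,s) = #length-t paths at position s with S_1..S_t all ≥ -1.
f(t,s) = f(t-1,s-1) + f(t-1,s+1) for s ≥ -1; f(t,s) = 0 for s < -1.
t=0: f(0,0)=1
t=1: f(1,-1)=1 f(1,1)=1
t=2: f(2,0)=2 f(2,2)=1
t=3: f(3,-1)=2 f(3,1)=3 f(3,3)=1
t=4: f(4,0)=5 f(4,2)=4 f(4,4)=1
t=5: f(5,-1)=5 f(5,1)=9 f(5,3)=5 f(5,5)=1
t=6: f(6,0)=14 f(6,2)=14 f(6,4)=6 f(6,6)=1
t=7: f(7,-1)=14 f(7,1)=28 f(7,3)=20 f(7,5)=7 f(7,7)=1
t=8: f(8,0)=42 f(8,2)=48 f(8,4)=27 f(8,6)=8 f(8,8)=1
t=9: f(9,-1)=42 f(9,1)=90 f(9,3)=75 f(9,5)=35 f(9,7)=9 f(9,9)=1
t=10: f(10,0)=132 f(10,2)=165 f(10,4)=110 f(10,6)=44 f(10,8)=10 f(10,10)=1
t=11: f(11,-1)=132 f(11,1)=297 f(11,3)=275 f(11,5)=154 f(11,7)=54 f(11,9)=11 f(11,11)=1
t=12: f(12,0)=429 f(12,2)=572 f(12,4)=429 f(12,6)=208 f(12,8)=65 f(12,10)=12 f(12,12)=1
t=13: f(13,-1)=429 f(13,1)=1001 f(13,3)=1001 f(13,5)=637 f(13,7)=273 f(13,9)=77 f(13,11)=13 f(13,13)=1
t=14: f(14,0)=1430 f(14,2)=2002 f(14,4)=1638 f(14,6)=910 f(14,8)=350 f(14,10)=90 f(14,12)=14 f(14,14)=1
t=15: f(15,-1)=1430 f(15,1)=3432 f(15,3)=3640 f(15,5)=2548 f(15,7)=1260 f(15,9)=440 f(15,11)=104 f(15,13)=15 f(15,15)=1
t=16: f(16,0)=4862 f(16,2)=7072 f(16,4)=6188 f(16,6)=3808 f(16,8)=1700 f(16,10)=544 f(16,12)=119 f(16,14)=16 f(16,16)=1
t=17: f(17,-1)=4862 f(17,1)=11934 f(17,3)=13260 f(17,5)=9996 f(17,7)=5508 f(17,9)=2244 f(17,11)=663 f(17,13)=135 f(17,15)=17 f(17,17)=1
t=18: f(18,0)=16796 f(18,2)=25194 f(18,4)=23256 f(18,6)=15504 f(18,8)=7752 f(18,10)=2907 f(18,12)=798 f(18,14)=152 f(18,16)=18 f(18,18)=1
Σ_s f(18,s) = 92378
P = 92378/262144 = 46189/131072

Answer: 46189/131072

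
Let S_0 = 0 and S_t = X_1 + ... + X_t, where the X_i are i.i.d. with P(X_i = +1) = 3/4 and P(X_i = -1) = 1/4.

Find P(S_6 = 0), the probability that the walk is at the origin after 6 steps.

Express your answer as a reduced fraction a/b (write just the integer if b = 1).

Answer: 135/1024

Derivation:
To be at 0 after 6 steps: need exactly 3 steps of +1 and 3 of -1.
Number of such sequences: C(6,3) = 20
Each has probability (3/4)^3 · (1/4)^3 = 27/4096
P = 20 · 27/4096 = 135/1024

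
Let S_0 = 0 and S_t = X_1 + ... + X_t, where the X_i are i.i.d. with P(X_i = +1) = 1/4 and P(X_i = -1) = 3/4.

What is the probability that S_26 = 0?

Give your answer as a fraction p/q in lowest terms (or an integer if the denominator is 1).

To be at 0 after 26 steps: need exactly 13 steps of +1 and 13 of -1.
Number of such sequences: C(26,13) = 10400600
Each has probability (1/4)^13 · (3/4)^13 = 1594323/4503599627370496
P = 10400600 · 1594323/4503599627370496 = 2072739474225/562949953421312

Answer: 2072739474225/562949953421312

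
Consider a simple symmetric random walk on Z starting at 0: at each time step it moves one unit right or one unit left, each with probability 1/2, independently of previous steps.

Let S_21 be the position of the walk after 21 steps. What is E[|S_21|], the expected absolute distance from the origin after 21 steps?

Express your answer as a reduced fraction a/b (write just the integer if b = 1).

Answer: 969969/262144

Derivation:
S_21 takes values m ≡ 1 (mod 2) with |m| ≤ 21; P(S_21=m) = C(21,(21+m)/2)/2^21.
Total paths: 2^21 = 2097152
Distribution: P(S=-21)=1/2097152, P(S=-19)=21/2097152, P(S=-17)=210/2097152, P(S=-15)=1330/2097152, P(S=-13)=5985/2097152, P(S=-11)=20349/2097152, P(S=-9)=54264/2097152, P(S=-7)=116280/2097152, P(S=-5)=203490/2097152, P(S=-3)=293930/2097152, P(S=-1)=352716/2097152, P(S=1)=352716/2097152, P(S=3)=293930/2097152, P(S=5)=203490/2097152, P(S=7)=116280/2097152, P(S=9)=54264/2097152, P(S=11)=20349/2097152, P(S=13)=5985/2097152, P(S=15)=1330/2097152, P(S=17)=210/2097152, P(S=19)=21/2097152, P(S=21)=1/2097152
E[|S_21|] = Σ_m |m|·P(S_21=m) = 7759752/2097152 = 969969/262144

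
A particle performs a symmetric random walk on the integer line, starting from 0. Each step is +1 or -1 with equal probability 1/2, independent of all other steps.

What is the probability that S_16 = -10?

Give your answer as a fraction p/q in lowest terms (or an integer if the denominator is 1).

To reach position -10 after 16 steps: need 3 steps of +1 and 13 of -1.
Favorable paths: C(16,3) = 560
Total paths: 2^16 = 65536
P = 560/65536 = 35/4096

Answer: 35/4096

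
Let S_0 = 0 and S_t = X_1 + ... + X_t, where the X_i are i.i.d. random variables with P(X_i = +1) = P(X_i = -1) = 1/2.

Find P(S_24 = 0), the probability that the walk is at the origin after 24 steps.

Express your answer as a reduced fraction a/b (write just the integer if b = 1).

To return to 0 after 24 steps: need exactly 12 steps of +1 and 12 of -1.
Favorable paths: C(24,12) = 2704156
Total paths: 2^24 = 16777216
P = 2704156/16777216 = 676039/4194304

Answer: 676039/4194304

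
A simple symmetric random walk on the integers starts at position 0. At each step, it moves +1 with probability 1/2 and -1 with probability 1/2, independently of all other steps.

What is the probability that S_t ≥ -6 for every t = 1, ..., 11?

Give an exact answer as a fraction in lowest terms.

Let f(t,s) = #length-t paths at position s with S_1..S_t all ≥ -6.
f(t,s) = f(t-1,s-1) + f(t-1,s+1) for s ≥ -6; f(t,s) = 0 for s < -6.
t=0: f(0,0)=1
t=1: f(1,-1)=1 f(1,1)=1
t=2: f(2,-2)=1 f(2,0)=2 f(2,2)=1
t=3: f(3,-3)=1 f(3,-1)=3 f(3,1)=3 f(3,3)=1
t=4: f(4,-4)=1 f(4,-2)=4 f(4,0)=6 f(4,2)=4 f(4,4)=1
t=5: f(5,-5)=1 f(5,-3)=5 f(5,-1)=10 f(5,1)=10 f(5,3)=5 f(5,5)=1
t=6: f(6,-6)=1 f(6,-4)=6 f(6,-2)=15 f(6,0)=20 f(6,2)=15 f(6,4)=6 f(6,6)=1
t=7: f(7,-5)=7 f(7,-3)=21 f(7,-1)=35 f(7,1)=35 f(7,3)=21 f(7,5)=7 f(7,7)=1
t=8: f(8,-6)=7 f(8,-4)=28 f(8,-2)=56 f(8,0)=70 f(8,2)=56 f(8,4)=28 f(8,6)=8 f(8,8)=1
t=9: f(9,-5)=35 f(9,-3)=84 f(9,-1)=126 f(9,1)=126 f(9,3)=84 f(9,5)=36 f(9,7)=9 f(9,9)=1
t=10: f(10,-6)=35 f(10,-4)=119 f(10,-2)=210 f(10,0)=252 f(10,2)=210 f(10,4)=120 f(10,6)=45 f(10,8)=10 f(10,10)=1
t=11: f(11,-5)=154 f(11,-3)=329 f(11,-1)=462 f(11,1)=462 f(11,3)=330 f(11,5)=165 f(11,7)=55 f(11,9)=11 f(11,11)=1
Σ_s f(11,s) = 1969
P = 1969/2048 = 1969/2048

Answer: 1969/2048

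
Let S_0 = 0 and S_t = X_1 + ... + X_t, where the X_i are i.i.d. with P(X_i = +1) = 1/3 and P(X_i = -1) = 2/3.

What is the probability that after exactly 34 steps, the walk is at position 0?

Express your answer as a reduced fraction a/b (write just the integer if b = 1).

Answer: 11328534609920/617673396283947

Derivation:
To be at 0 after 34 steps: need exactly 17 steps of +1 and 17 of -1.
Number of such sequences: C(34,17) = 2333606220
Each has probability (1/3)^17 · (2/3)^17 = 131072/16677181699666569
P = 2333606220 · 131072/16677181699666569 = 11328534609920/617673396283947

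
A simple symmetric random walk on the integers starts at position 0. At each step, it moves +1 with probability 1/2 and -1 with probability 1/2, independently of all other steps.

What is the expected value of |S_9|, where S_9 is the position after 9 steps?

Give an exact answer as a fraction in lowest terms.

S_9 takes values m ≡ 1 (mod 2) with |m| ≤ 9; P(S_9=m) = C(9,(9+m)/2)/2^9.
Total paths: 2^9 = 512
Distribution: P(S=-9)=1/512, P(S=-7)=9/512, P(S=-5)=36/512, P(S=-3)=84/512, P(S=-1)=126/512, P(S=1)=126/512, P(S=3)=84/512, P(S=5)=36/512, P(S=7)=9/512, P(S=9)=1/512
E[|S_9|] = Σ_m |m|·P(S_9=m) = 1260/512 = 315/128

Answer: 315/128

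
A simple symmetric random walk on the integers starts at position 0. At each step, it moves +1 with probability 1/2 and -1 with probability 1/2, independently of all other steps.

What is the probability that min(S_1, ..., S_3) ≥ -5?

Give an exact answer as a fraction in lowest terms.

Answer: 1

Derivation:
Let f(t,s) = #length-t paths at position s with S_1..S_t all ≥ -5.
f(t,s) = f(t-1,s-1) + f(t-1,s+1) for s ≥ -5; f(t,s) = 0 for s < -5.
t=0: f(0,0)=1
t=1: f(1,-1)=1 f(1,1)=1
t=2: f(2,-2)=1 f(2,0)=2 f(2,2)=1
t=3: f(3,-3)=1 f(3,-1)=3 f(3,1)=3 f(3,3)=1
Σ_s f(3,s) = 8
P = 8/8 = 1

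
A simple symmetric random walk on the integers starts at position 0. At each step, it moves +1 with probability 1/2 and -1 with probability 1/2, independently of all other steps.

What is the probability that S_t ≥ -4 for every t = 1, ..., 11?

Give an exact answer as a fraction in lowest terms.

Let f(t,s) = #length-t paths at position s with S_1..S_t all ≥ -4.
f(t,s) = f(t-1,s-1) + f(t-1,s+1) for s ≥ -4; f(t,s) = 0 for s < -4.
t=0: f(0,0)=1
t=1: f(1,-1)=1 f(1,1)=1
t=2: f(2,-2)=1 f(2,0)=2 f(2,2)=1
t=3: f(3,-3)=1 f(3,-1)=3 f(3,1)=3 f(3,3)=1
t=4: f(4,-4)=1 f(4,-2)=4 f(4,0)=6 f(4,2)=4 f(4,4)=1
t=5: f(5,-3)=5 f(5,-1)=10 f(5,1)=10 f(5,3)=5 f(5,5)=1
t=6: f(6,-4)=5 f(6,-2)=15 f(6,0)=20 f(6,2)=15 f(6,4)=6 f(6,6)=1
t=7: f(7,-3)=20 f(7,-1)=35 f(7,1)=35 f(7,3)=21 f(7,5)=7 f(7,7)=1
t=8: f(8,-4)=20 f(8,-2)=55 f(8,0)=70 f(8,2)=56 f(8,4)=28 f(8,6)=8 f(8,8)=1
t=9: f(9,-3)=75 f(9,-1)=125 f(9,1)=126 f(9,3)=84 f(9,5)=36 f(9,7)=9 f(9,9)=1
t=10: f(10,-4)=75 f(10,-2)=200 f(10,0)=251 f(10,2)=210 f(10,4)=120 f(10,6)=45 f(10,8)=10 f(10,10)=1
t=11: f(11,-3)=275 f(11,-1)=451 f(11,1)=461 f(11,3)=330 f(11,5)=165 f(11,7)=55 f(11,9)=11 f(11,11)=1
Σ_s f(11,s) = 1749
P = 1749/2048 = 1749/2048

Answer: 1749/2048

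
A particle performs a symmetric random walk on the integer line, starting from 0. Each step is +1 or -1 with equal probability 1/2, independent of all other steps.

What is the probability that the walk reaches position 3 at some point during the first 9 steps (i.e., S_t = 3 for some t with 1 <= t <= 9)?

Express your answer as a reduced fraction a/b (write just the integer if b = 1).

Count via complement. Let g(t,s) = #length-t paths at position s with S_1..S_t all ≠ 3.
g(t,s) = g(t-1,s-1) + g(t-1,s+1) for s ≠ 3; g(t,3) = 0.
t=0: g(0,0)=1
t=1: g(1,-1)=1 g(1,1)=1
t=2: g(2,-2)=1 g(2,0)=2 g(2,2)=1
t=3: g(3,-3)=1 g(3,-1)=3 g(3,1)=3
t=4: g(4,-4)=1 g(4,-2)=4 g(4,0)=6 g(4,2)=3
t=5: g(5,-5)=1 g(5,-3)=5 g(5,-1)=10 g(5,1)=9
t=6: g(6,-6)=1 g(6,-4)=6 g(6,-2)=15 g(6,0)=19 g(6,2)=9
t=7: g(7,-7)=1 g(7,-5)=7 g(7,-3)=21 g(7,-1)=34 g(7,1)=28
t=8: g(8,-8)=1 g(8,-6)=8 g(8,-4)=28 g(8,-2)=55 g(8,0)=62 g(8,2)=28
t=9: g(9,-9)=1 g(9,-7)=9 g(9,-5)=36 g(9,-3)=83 g(9,-1)=117 g(9,1)=90
Paths never hitting 3: Σ_s g(9,s) = 336
Paths hitting 3: 2^9 - 336 = 176
P = 176/512 = 11/32

Answer: 11/32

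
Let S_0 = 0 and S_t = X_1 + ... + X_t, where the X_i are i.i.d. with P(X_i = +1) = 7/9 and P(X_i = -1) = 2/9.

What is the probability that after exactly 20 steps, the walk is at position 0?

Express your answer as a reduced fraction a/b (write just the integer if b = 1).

To be at 0 after 20 steps: need exactly 10 steps of +1 and 10 of -1.
Number of such sequences: C(20,10) = 184756
Each has probability (7/9)^10 · (2/9)^10 = 289254654976/12157665459056928801
P = 184756 · 289254654976/12157665459056928801 = 53441533034745856/12157665459056928801

Answer: 53441533034745856/12157665459056928801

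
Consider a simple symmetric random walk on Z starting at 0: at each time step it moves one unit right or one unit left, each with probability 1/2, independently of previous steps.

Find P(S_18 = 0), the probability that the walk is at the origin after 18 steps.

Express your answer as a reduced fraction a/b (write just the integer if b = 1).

Answer: 12155/65536

Derivation:
To return to 0 after 18 steps: need exactly 9 steps of +1 and 9 of -1.
Favorable paths: C(18,9) = 48620
Total paths: 2^18 = 262144
P = 48620/262144 = 12155/65536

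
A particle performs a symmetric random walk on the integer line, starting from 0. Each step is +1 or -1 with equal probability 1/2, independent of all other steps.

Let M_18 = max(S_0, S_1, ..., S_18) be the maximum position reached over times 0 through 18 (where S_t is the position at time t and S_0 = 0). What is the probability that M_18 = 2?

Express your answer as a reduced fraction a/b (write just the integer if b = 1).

Let M_18 = max(S_0,...,S_18). Use the reflection principle: for j ≥ 1, #{paths with M_18 ≥ j} = #{S_18 ≥ j} + #{S_18 ≥ j+1}.
By reflection, #{M_18 ≥ 2} = #{S_18 ≥ 2} + #{S_18 ≥ 3} = 106762 + 63004 = 169766.
#{M_18 ≥ 3} = #{S_18 ≥ 3} + #{S_18 ≥ 4} = 63004 + 63004 = 126008.
#{M_18 = 2} = 169766 - 126008 = 43758.
P(M_18 = 2) = 43758/262144 = 21879/131072

Answer: 21879/131072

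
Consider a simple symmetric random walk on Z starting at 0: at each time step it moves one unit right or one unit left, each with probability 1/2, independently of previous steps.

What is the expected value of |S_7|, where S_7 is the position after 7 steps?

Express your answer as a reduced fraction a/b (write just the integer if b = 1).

S_7 takes values m ≡ 1 (mod 2) with |m| ≤ 7; P(S_7=m) = C(7,(7+m)/2)/2^7.
Total paths: 2^7 = 128
Distribution: P(S=-7)=1/128, P(S=-5)=7/128, P(S=-3)=21/128, P(S=-1)=35/128, P(S=1)=35/128, P(S=3)=21/128, P(S=5)=7/128, P(S=7)=1/128
E[|S_7|] = Σ_m |m|·P(S_7=m) = 280/128 = 35/16

Answer: 35/16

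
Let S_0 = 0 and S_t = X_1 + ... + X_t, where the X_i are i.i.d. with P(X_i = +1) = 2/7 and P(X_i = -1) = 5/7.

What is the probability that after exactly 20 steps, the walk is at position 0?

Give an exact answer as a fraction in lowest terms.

Answer: 1847560000000000/79792266297612001

Derivation:
To be at 0 after 20 steps: need exactly 10 steps of +1 and 10 of -1.
Number of such sequences: C(20,10) = 184756
Each has probability (2/7)^10 · (5/7)^10 = 10000000000/79792266297612001
P = 184756 · 10000000000/79792266297612001 = 1847560000000000/79792266297612001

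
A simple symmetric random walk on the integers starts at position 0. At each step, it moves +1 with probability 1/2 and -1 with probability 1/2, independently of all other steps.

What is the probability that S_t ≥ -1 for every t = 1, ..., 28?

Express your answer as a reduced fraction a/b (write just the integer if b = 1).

Answer: 9694845/33554432

Derivation:
Let f(t,s) = #length-t paths at position s with S_1..S_t all ≥ -1.
f(t,s) = f(t-1,s-1) + f(t-1,s+1) for s ≥ -1; f(t,s) = 0 for s < -1.
t=0: f(0,0)=1
t=1: f(1,-1)=1 f(1,1)=1
t=2: f(2,0)=2 f(2,2)=1
t=3: f(3,-1)=2 f(3,1)=3 f(3,3)=1
t=4: f(4,0)=5 f(4,2)=4 f(4,4)=1
t=5: f(5,-1)=5 f(5,1)=9 f(5,3)=5 f(5,5)=1
t=6: f(6,0)=14 f(6,2)=14 f(6,4)=6 f(6,6)=1
t=7: f(7,-1)=14 f(7,1)=28 f(7,3)=20 f(7,5)=7 f(7,7)=1
t=8: f(8,0)=42 f(8,2)=48 f(8,4)=27 f(8,6)=8 f(8,8)=1
t=9: f(9,-1)=42 f(9,1)=90 f(9,3)=75 f(9,5)=35 f(9,7)=9 f(9,9)=1
t=10: f(10,0)=132 f(10,2)=165 f(10,4)=110 f(10,6)=44 f(10,8)=10 f(10,10)=1
t=11: f(11,-1)=132 f(11,1)=297 f(11,3)=275 f(11,5)=154 f(11,7)=54 f(11,9)=11 f(11,11)=1
t=12: f(12,0)=429 f(12,2)=572 f(12,4)=429 f(12,6)=208 f(12,8)=65 f(12,10)=12 f(12,12)=1
t=13: f(13,-1)=429 f(13,1)=1001 f(13,3)=1001 f(13,5)=637 f(13,7)=273 f(13,9)=77 f(13,11)=13 f(13,13)=1
t=14: f(14,0)=1430 f(14,2)=2002 f(14,4)=1638 f(14,6)=910 f(14,8)=350 f(14,10)=90 f(14,12)=14 f(14,14)=1
t=15: f(15,-1)=1430 f(15,1)=3432 f(15,3)=3640 f(15,5)=2548 f(15,7)=1260 f(15,9)=440 f(15,11)=104 f(15,13)=15 f(15,15)=1
t=16: f(16,0)=4862 f(16,2)=7072 f(16,4)=6188 f(16,6)=3808 f(16,8)=1700 f(16,10)=544 f(16,12)=119 f(16,14)=16 f(16,16)=1
t=17: f(17,-1)=4862 f(17,1)=11934 f(17,3)=13260 f(17,5)=9996 f(17,7)=5508 f(17,9)=2244 f(17,11)=663 f(17,13)=135 f(17,15)=17 f(17,17)=1
t=18: f(18,0)=16796 f(18,2)=25194 f(18,4)=23256 f(18,6)=15504 f(18,8)=7752 f(18,10)=2907 f(18,12)=798 f(18,14)=152 f(18,16)=18 f(18,18)=1
t=19: f(19,-1)=16796 f(19,1)=41990 f(19,3)=48450 f(19,5)=38760 f(19,7)=23256 f(19,9)=10659 f(19,11)=3705 f(19,13)=950 f(19,15)=170 f(19,17)=19 f(19,19)=1
t=20: f(20,0)=58786 f(20,2)=90440 f(20,4)=87210 f(20,6)=62016 f(20,8)=33915 f(20,10)=14364 f(20,12)=4655 f(20,14)=1120 f(20,16)=189 f(20,18)=20 f(20,20)=1
t=21: f(21,-1)=58786 f(21,1)=149226 f(21,3)=177650 f(21,5)=149226 f(21,7)=95931 f(21,9)=48279 f(21,11)=19019 f(21,13)=5775 f(21,15)=1309 f(21,17)=209 f(21,19)=21 f(21,21)=1
t=22: f(22,0)=208012 f(22,2)=326876 f(22,4)=326876 f(22,6)=245157 f(22,8)=144210 f(22,10)=67298 f(22,12)=24794 f(22,14)=7084 f(22,16)=1518 f(22,18)=230 f(22,20)=22 f(22,22)=1
t=23: f(23,-1)=208012 f(23,1)=534888 f(23,3)=653752 f(23,5)=572033 f(23,7)=389367 f(23,9)=211508 f(23,11)=92092 f(23,13)=31878 f(23,15)=8602 f(23,17)=1748 f(23,19)=252 f(23,21)=23 f(23,23)=1
t=24: f(24,0)=742900 f(24,2)=1188640 f(24,4)=1225785 f(24,6)=961400 f(24,8)=600875 f(24,10)=303600 f(24,12)=123970 f(24,14)=40480 f(24,16)=10350 f(24,18)=2000 f(24,20)=275 f(24,22)=24 f(24,24)=1
t=25: f(25,-1)=742900 f(25,1)=1931540 f(25,3)=2414425 f(25,5)=2187185 f(25,7)=1562275 f(25,9)=904475 f(25,11)=427570 f(25,13)=164450 f(25,15)=50830 f(25,17)=12350 f(25,19)=2275 f(25,21)=299 f(25,23)=25 f(25,25)=1
t=26: f(26,0)=2674440 f(26,2)=4345965 f(26,4)=4601610 f(26,6)=3749460 f(26,8)=2466750 f(26,10)=1332045 f(26,12)=592020 f(26,14)=215280 f(26,16)=63180 f(26,18)=14625 f(26,20)=2574 f(26,22)=324 f(26,24)=26 f(26,26)=1
t=27: f(27,-1)=2674440 f(27,1)=7020405 f(27,3)=8947575 f(27,5)=8351070 f(27,7)=6216210 f(27,9)=3798795 f(27,11)=1924065 f(27,13)=807300 f(27,15)=278460 f(27,17)=77805 f(27,19)=17199 f(27,21)=2898 f(27,23)=350 f(27,25)=27 f(27,27)=1
t=28: f(28,0)=9694845 f(28,2)=15967980 f(28,4)=17298645 f(28,6)=14567280 f(28,8)=10015005 f(28,10)=5722860 f(28,12)=2731365 f(28,14)=1085760 f(28,16)=356265 f(28,18)=95004 f(28,20)=20097 f(28,22)=3248 f(28,24)=377 f(28,26)=28 f(28,28)=1
Σ_s f(28,s) = 77558760
P = 77558760/268435456 = 9694845/33554432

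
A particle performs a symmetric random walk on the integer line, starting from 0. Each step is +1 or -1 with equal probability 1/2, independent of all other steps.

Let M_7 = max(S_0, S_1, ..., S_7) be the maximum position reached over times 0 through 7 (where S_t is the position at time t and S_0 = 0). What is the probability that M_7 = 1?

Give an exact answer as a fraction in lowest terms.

Let M_7 = max(S_0,...,S_7). Use the reflection principle: for j ≥ 1, #{paths with M_7 ≥ j} = #{S_7 ≥ j} + #{S_7 ≥ j+1}.
By reflection, #{M_7 ≥ 1} = #{S_7 ≥ 1} + #{S_7 ≥ 2} = 64 + 29 = 93.
#{M_7 ≥ 2} = #{S_7 ≥ 2} + #{S_7 ≥ 3} = 29 + 29 = 58.
#{M_7 = 1} = 93 - 58 = 35.
P(M_7 = 1) = 35/128 = 35/128

Answer: 35/128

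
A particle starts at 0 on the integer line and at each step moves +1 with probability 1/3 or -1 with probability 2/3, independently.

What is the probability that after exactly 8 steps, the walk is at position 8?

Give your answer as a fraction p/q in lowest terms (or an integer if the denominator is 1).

Answer: 1/6561

Derivation:
To reach position 8 after 8 steps: need 8 steps of +1 and 0 steps of -1.
Number of such sequences: C(8,8) = 1
Each has probability (1/3)^8 · (2/3)^0 = 1/6561
P = 1 · 1/6561 = 1/6561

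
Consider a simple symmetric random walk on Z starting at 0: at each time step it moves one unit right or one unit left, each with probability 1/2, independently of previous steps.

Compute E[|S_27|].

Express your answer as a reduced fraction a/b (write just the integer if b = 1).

Answer: 35102025/8388608

Derivation:
S_27 takes values m ≡ 1 (mod 2) with |m| ≤ 27; P(S_27=m) = C(27,(27+m)/2)/2^27.
Total paths: 2^27 = 134217728
Distribution: P(S=-27)=1/134217728, P(S=-25)=27/134217728, P(S=-23)=351/134217728, P(S=-21)=2925/134217728, P(S=-19)=17550/134217728, P(S=-17)=80730/134217728, P(S=-15)=296010/134217728, P(S=-13)=888030/134217728, P(S=-11)=2220075/134217728, P(S=-9)=4686825/134217728, P(S=-7)=8436285/134217728, P(S=-5)=13037895/134217728, P(S=-3)=17383860/134217728, P(S=-1)=20058300/134217728, P(S=1)=20058300/134217728, P(S=3)=17383860/134217728, P(S=5)=13037895/134217728, P(S=7)=8436285/134217728, P(S=9)=4686825/134217728, P(S=11)=2220075/134217728, P(S=13)=888030/134217728, P(S=15)=296010/134217728, P(S=17)=80730/134217728, P(S=19)=17550/134217728, P(S=21)=2925/134217728, P(S=23)=351/134217728, P(S=25)=27/134217728, P(S=27)=1/134217728
E[|S_27|] = Σ_m |m|·P(S_27=m) = 561632400/134217728 = 35102025/8388608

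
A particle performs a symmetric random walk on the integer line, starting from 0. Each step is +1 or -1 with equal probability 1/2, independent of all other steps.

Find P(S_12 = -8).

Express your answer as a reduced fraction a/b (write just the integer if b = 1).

Answer: 33/2048

Derivation:
To reach position -8 after 12 steps: need 2 steps of +1 and 10 of -1.
Favorable paths: C(12,2) = 66
Total paths: 2^12 = 4096
P = 66/4096 = 33/2048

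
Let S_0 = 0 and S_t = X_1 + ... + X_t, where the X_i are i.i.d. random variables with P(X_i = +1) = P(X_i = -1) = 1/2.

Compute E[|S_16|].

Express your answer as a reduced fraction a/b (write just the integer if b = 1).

S_16 takes values m ≡ 0 (mod 2) with |m| ≤ 16; P(S_16=m) = C(16,(16+m)/2)/2^16.
Total paths: 2^16 = 65536
Distribution: P(S=-16)=1/65536, P(S=-14)=16/65536, P(S=-12)=120/65536, P(S=-10)=560/65536, P(S=-8)=1820/65536, P(S=-6)=4368/65536, P(S=-4)=8008/65536, P(S=-2)=11440/65536, P(S=0)=12870/65536, P(S=2)=11440/65536, P(S=4)=8008/65536, P(S=6)=4368/65536, P(S=8)=1820/65536, P(S=10)=560/65536, P(S=12)=120/65536, P(S=14)=16/65536, P(S=16)=1/65536
E[|S_16|] = Σ_m |m|·P(S_16=m) = 205920/65536 = 6435/2048

Answer: 6435/2048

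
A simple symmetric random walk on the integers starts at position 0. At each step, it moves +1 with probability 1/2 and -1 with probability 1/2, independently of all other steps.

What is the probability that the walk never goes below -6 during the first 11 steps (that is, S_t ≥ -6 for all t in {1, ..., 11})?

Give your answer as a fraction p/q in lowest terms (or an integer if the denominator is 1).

Let f(t,s) = #length-t paths at position s with S_1..S_t all ≥ -6.
f(t,s) = f(t-1,s-1) + f(t-1,s+1) for s ≥ -6; f(t,s) = 0 for s < -6.
t=0: f(0,0)=1
t=1: f(1,-1)=1 f(1,1)=1
t=2: f(2,-2)=1 f(2,0)=2 f(2,2)=1
t=3: f(3,-3)=1 f(3,-1)=3 f(3,1)=3 f(3,3)=1
t=4: f(4,-4)=1 f(4,-2)=4 f(4,0)=6 f(4,2)=4 f(4,4)=1
t=5: f(5,-5)=1 f(5,-3)=5 f(5,-1)=10 f(5,1)=10 f(5,3)=5 f(5,5)=1
t=6: f(6,-6)=1 f(6,-4)=6 f(6,-2)=15 f(6,0)=20 f(6,2)=15 f(6,4)=6 f(6,6)=1
t=7: f(7,-5)=7 f(7,-3)=21 f(7,-1)=35 f(7,1)=35 f(7,3)=21 f(7,5)=7 f(7,7)=1
t=8: f(8,-6)=7 f(8,-4)=28 f(8,-2)=56 f(8,0)=70 f(8,2)=56 f(8,4)=28 f(8,6)=8 f(8,8)=1
t=9: f(9,-5)=35 f(9,-3)=84 f(9,-1)=126 f(9,1)=126 f(9,3)=84 f(9,5)=36 f(9,7)=9 f(9,9)=1
t=10: f(10,-6)=35 f(10,-4)=119 f(10,-2)=210 f(10,0)=252 f(10,2)=210 f(10,4)=120 f(10,6)=45 f(10,8)=10 f(10,10)=1
t=11: f(11,-5)=154 f(11,-3)=329 f(11,-1)=462 f(11,1)=462 f(11,3)=330 f(11,5)=165 f(11,7)=55 f(11,9)=11 f(11,11)=1
Σ_s f(11,s) = 1969
P = 1969/2048 = 1969/2048

Answer: 1969/2048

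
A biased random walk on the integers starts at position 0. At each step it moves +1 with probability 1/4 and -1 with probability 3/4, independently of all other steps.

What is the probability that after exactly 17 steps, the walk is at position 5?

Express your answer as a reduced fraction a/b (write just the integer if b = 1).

Answer: 1127763/2147483648

Derivation:
To reach position 5 after 17 steps: need 11 steps of +1 and 6 steps of -1.
Number of such sequences: C(17,11) = 12376
Each has probability (1/4)^11 · (3/4)^6 = 729/17179869184
P = 12376 · 729/17179869184 = 1127763/2147483648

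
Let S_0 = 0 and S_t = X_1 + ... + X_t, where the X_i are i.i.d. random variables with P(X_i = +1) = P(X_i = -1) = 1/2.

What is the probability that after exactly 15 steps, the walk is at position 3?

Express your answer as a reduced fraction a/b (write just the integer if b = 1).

To reach position 3 after 15 steps: need 9 steps of +1 and 6 of -1.
Favorable paths: C(15,9) = 5005
Total paths: 2^15 = 32768
P = 5005/32768 = 5005/32768

Answer: 5005/32768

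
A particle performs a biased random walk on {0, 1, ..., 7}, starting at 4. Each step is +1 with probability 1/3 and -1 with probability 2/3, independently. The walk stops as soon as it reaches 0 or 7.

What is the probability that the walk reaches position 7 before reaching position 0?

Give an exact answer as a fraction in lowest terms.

Answer: 15/127

Derivation:
Biased walk: p = 1/3, q = 2/3, r = q/p = 2
Gambler's ruin: P(hit 7 before 0 | start at 4) = (1 - r^a)/(1 - r^N)
r^4 = 16; r^7 = 128
P = (1 - 16) / (1 - 128) = -15 / -127 = 15/127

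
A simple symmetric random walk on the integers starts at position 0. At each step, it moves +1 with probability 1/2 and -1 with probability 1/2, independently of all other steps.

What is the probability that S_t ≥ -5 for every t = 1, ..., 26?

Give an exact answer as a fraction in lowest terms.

Answer: 50480055/67108864

Derivation:
Let f(t,s) = #length-t paths at position s with S_1..S_t all ≥ -5.
f(t,s) = f(t-1,s-1) + f(t-1,s+1) for s ≥ -5; f(t,s) = 0 for s < -5.
t=0: f(0,0)=1
t=1: f(1,-1)=1 f(1,1)=1
t=2: f(2,-2)=1 f(2,0)=2 f(2,2)=1
t=3: f(3,-3)=1 f(3,-1)=3 f(3,1)=3 f(3,3)=1
t=4: f(4,-4)=1 f(4,-2)=4 f(4,0)=6 f(4,2)=4 f(4,4)=1
t=5: f(5,-5)=1 f(5,-3)=5 f(5,-1)=10 f(5,1)=10 f(5,3)=5 f(5,5)=1
t=6: f(6,-4)=6 f(6,-2)=15 f(6,0)=20 f(6,2)=15 f(6,4)=6 f(6,6)=1
t=7: f(7,-5)=6 f(7,-3)=21 f(7,-1)=35 f(7,1)=35 f(7,3)=21 f(7,5)=7 f(7,7)=1
t=8: f(8,-4)=27 f(8,-2)=56 f(8,0)=70 f(8,2)=56 f(8,4)=28 f(8,6)=8 f(8,8)=1
t=9: f(9,-5)=27 f(9,-3)=83 f(9,-1)=126 f(9,1)=126 f(9,3)=84 f(9,5)=36 f(9,7)=9 f(9,9)=1
t=10: f(10,-4)=110 f(10,-2)=209 f(10,0)=252 f(10,2)=210 f(10,4)=120 f(10,6)=45 f(10,8)=10 f(10,10)=1
t=11: f(11,-5)=110 f(11,-3)=319 f(11,-1)=461 f(11,1)=462 f(11,3)=330 f(11,5)=165 f(11,7)=55 f(11,9)=11 f(11,11)=1
t=12: f(12,-4)=429 f(12,-2)=780 f(12,0)=923 f(12,2)=792 f(12,4)=495 f(12,6)=220 f(12,8)=66 f(12,10)=12 f(12,12)=1
t=13: f(13,-5)=429 f(13,-3)=1209 f(13,-1)=1703 f(13,1)=1715 f(13,3)=1287 f(13,5)=715 f(13,7)=286 f(13,9)=78 f(13,11)=13 f(13,13)=1
t=14: f(14,-4)=1638 f(14,-2)=2912 f(14,0)=3418 f(14,2)=3002 f(14,4)=2002 f(14,6)=1001 f(14,8)=364 f(14,10)=91 f(14,12)=14 f(14,14)=1
t=15: f(15,-5)=1638 f(15,-3)=4550 f(15,-1)=6330 f(15,1)=6420 f(15,3)=5004 f(15,5)=3003 f(15,7)=1365 f(15,9)=455 f(15,11)=105 f(15,13)=15 f(15,15)=1
t=16: f(16,-4)=6188 f(16,-2)=10880 f(16,0)=12750 f(16,2)=11424 f(16,4)=8007 f(16,6)=4368 f(16,8)=1820 f(16,10)=560 f(16,12)=120 f(16,14)=16 f(16,16)=1
t=17: f(17,-5)=6188 f(17,-3)=17068 f(17,-1)=23630 f(17,1)=24174 f(17,3)=19431 f(17,5)=12375 f(17,7)=6188 f(17,9)=2380 f(17,11)=680 f(17,13)=136 f(17,15)=17 f(17,17)=1
t=18: f(18,-4)=23256 f(18,-2)=40698 f(18,0)=47804 f(18,2)=43605 f(18,4)=31806 f(18,6)=18563 f(18,8)=8568 f(18,10)=3060 f(18,12)=816 f(18,14)=153 f(18,16)=18 f(18,18)=1
t=19: f(19,-5)=23256 f(19,-3)=63954 f(19,-1)=88502 f(19,1)=91409 f(19,3)=75411 f(19,5)=50369 f(19,7)=27131 f(19,9)=11628 f(19,11)=3876 f(19,13)=969 f(19,15)=171 f(19,17)=19 f(19,19)=1
t=20: f(20,-4)=87210 f(20,-2)=152456 f(20,0)=179911 f(20,2)=166820 f(20,4)=125780 f(20,6)=77500 f(20,8)=38759 f(20,10)=15504 f(20,12)=4845 f(20,14)=1140 f(20,16)=190 f(20,18)=20 f(20,20)=1
t=21: f(21,-5)=87210 f(21,-3)=239666 f(21,-1)=332367 f(21,1)=346731 f(21,3)=292600 f(21,5)=203280 f(21,7)=116259 f(21,9)=54263 f(21,11)=20349 f(21,13)=5985 f(21,15)=1330 f(21,17)=210 f(21,19)=21 f(21,21)=1
t=22: f(22,-4)=326876 f(22,-2)=572033 f(22,0)=679098 f(22,2)=639331 f(22,4)=495880 f(22,6)=319539 f(22,8)=170522 f(22,10)=74612 f(22,12)=26334 f(22,14)=7315 f(22,16)=1540 f(22,18)=231 f(22,20)=22 f(22,22)=1
t=23: f(23,-5)=326876 f(23,-3)=898909 f(23,-1)=1251131 f(23,1)=1318429 f(23,3)=1135211 f(23,5)=815419 f(23,7)=490061 f(23,9)=245134 f(23,11)=100946 f(23,13)=33649 f(23,15)=8855 f(23,17)=1771 f(23,19)=253 f(23,21)=23 f(23,23)=1
t=24: f(24,-4)=1225785 f(24,-2)=2150040 f(24,0)=2569560 f(24,2)=2453640 f(24,4)=1950630 f(24,6)=1305480 f(24,8)=735195 f(24,10)=346080 f(24,12)=134595 f(24,14)=42504 f(24,16)=10626 f(24,18)=2024 f(24,20)=276 f(24,22)=24 f(24,24)=1
t=25: f(25,-5)=1225785 f(25,-3)=3375825 f(25,-1)=4719600 f(25,1)=5023200 f(25,3)=4404270 f(25,5)=3256110 f(25,7)=2040675 f(25,9)=1081275 f(25,11)=480675 f(25,13)=177099 f(25,15)=53130 f(25,17)=12650 f(25,19)=2300 f(25,21)=300 f(25,23)=25 f(25,25)=1
t=26: f(26,-4)=4601610 f(26,-2)=8095425 f(26,0)=9742800 f(26,2)=9427470 f(26,4)=7660380 f(26,6)=5296785 f(26,8)=3121950 f(26,10)=1561950 f(26,12)=657774 f(26,14)=230229 f(26,16)=65780 f(26,18)=14950 f(26,20)=2600 f(26,22)=325 f(26,24)=26 f(26,26)=1
Σ_s f(26,s) = 50480055
P = 50480055/67108864 = 50480055/67108864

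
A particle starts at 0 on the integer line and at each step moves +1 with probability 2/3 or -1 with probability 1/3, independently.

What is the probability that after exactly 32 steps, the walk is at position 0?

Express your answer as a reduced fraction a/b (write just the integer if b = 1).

To be at 0 after 32 steps: need exactly 16 steps of +1 and 16 of -1.
Number of such sequences: C(32,16) = 601080390
Each has probability (2/3)^16 · (1/3)^16 = 65536/1853020188851841
P = 601080390 · 65536/1853020188851841 = 4376933826560/205891132094649

Answer: 4376933826560/205891132094649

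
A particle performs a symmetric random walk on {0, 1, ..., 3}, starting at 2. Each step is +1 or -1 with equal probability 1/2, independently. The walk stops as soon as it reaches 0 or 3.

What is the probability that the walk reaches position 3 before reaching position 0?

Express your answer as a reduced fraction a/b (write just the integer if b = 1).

Symmetric walk (p = 1/2): the harmonic-function argument gives P(hit 3 before 0 | start at 2) = a/N.
P = 2/3 = 2/3

Answer: 2/3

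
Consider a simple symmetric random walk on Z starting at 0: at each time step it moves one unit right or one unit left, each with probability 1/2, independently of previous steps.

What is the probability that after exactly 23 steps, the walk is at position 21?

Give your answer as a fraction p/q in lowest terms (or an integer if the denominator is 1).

To reach position 21 after 23 steps: need 22 steps of +1 and 1 of -1.
Favorable paths: C(23,22) = 23
Total paths: 2^23 = 8388608
P = 23/8388608 = 23/8388608

Answer: 23/8388608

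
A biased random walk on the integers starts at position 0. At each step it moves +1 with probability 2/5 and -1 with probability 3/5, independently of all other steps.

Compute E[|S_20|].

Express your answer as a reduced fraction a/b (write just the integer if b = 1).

S_20 takes values m ≡ 0 (mod 2) with |m| ≤ 20; P(S_20=m) = C(20,(20+m)/2) · (2/5)^((20+m)/2) · (3/5)^((20-m)/2).
Distribution: P(S=-20)=3486784401/95367431640625, P(S=-18)=9298091736/19073486328125, P(S=-16)=58887914328/19073486328125, P(S=-14)=235551657312/19073486328125, P(S=-12)=667396362384/19073486328125, P(S=-10)=7118894532096/95367431640625, P(S=-8)=2372964844032/19073486328125, P(S=-6)=3163953125376/19073486328125, P(S=-4)=3427615885824/19073486328125, P(S=-2)=3046769676288/19073486328125, P(S=0)=11171488813056/95367431640625, P(S=2)=1354119856128/19073486328125, P(S=4)=677059928064/19073486328125, P(S=6)=277768175616/19073486328125, P(S=8)=92589391872/19073486328125, P(S=10)=123452522496/95367431640625, P(S=12)=5143855104/19073486328125, P(S=14)=806879232/19073486328125, P(S=16)=89653248/19073486328125, P(S=18)=6291456/19073486328125, P(S=20)=1048576/95367431640625
E[|S_20|] = Σ_m |m|·P(S_20=m) = 92584511554804/19073486328125

Answer: 92584511554804/19073486328125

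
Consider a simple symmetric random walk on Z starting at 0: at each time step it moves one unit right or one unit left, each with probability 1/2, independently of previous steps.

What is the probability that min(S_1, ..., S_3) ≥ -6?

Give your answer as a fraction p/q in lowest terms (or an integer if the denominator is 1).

Let f(t,s) = #length-t paths at position s with S_1..S_t all ≥ -6.
f(t,s) = f(t-1,s-1) + f(t-1,s+1) for s ≥ -6; f(t,s) = 0 for s < -6.
t=0: f(0,0)=1
t=1: f(1,-1)=1 f(1,1)=1
t=2: f(2,-2)=1 f(2,0)=2 f(2,2)=1
t=3: f(3,-3)=1 f(3,-1)=3 f(3,1)=3 f(3,3)=1
Σ_s f(3,s) = 8
P = 8/8 = 1

Answer: 1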